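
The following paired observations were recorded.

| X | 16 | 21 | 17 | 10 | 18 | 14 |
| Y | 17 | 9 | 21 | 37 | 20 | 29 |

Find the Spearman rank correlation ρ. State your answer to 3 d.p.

-0.829

Rank X: 3, 6, 4, 1, 5, 2
Rank Y: 2, 1, 4, 6, 3, 5
d = rank(X) − rank(Y): 1, 5, 0, -5, 2, -3; Σd² = 64
ρ = 1 − 6Σd² / [n(n²−1)] = 1 − 6×64 / (6×35) = 1 − 384/210 ≈ -0.829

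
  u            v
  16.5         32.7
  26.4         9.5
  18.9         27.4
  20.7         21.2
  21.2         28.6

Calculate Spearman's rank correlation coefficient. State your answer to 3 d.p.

-0.700

Rank u: 1, 5, 2, 3, 4
Rank v: 5, 1, 3, 2, 4
d = rank(u) − rank(v): -4, 4, -1, 1, 0; Σd² = 34
ρ = 1 − 6Σd² / [n(n²−1)] = 1 − 6×34 / (5×24) = 1 − 204/120 ≈ -0.700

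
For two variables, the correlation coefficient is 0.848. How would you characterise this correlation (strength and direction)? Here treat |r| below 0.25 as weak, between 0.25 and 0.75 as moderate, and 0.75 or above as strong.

r = 0.848 > 0 so the relationship is positive.
|r| = 0.848, which falls in the strong range.

strong positive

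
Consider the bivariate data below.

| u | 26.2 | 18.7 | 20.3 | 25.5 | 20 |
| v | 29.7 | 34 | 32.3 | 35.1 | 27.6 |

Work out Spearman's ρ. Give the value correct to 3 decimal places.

Rank u: 5, 1, 3, 4, 2
Rank v: 2, 4, 3, 5, 1
d = rank(u) − rank(v): 3, -3, 0, -1, 1; Σd² = 20
ρ = 1 − 6Σd² / [n(n²−1)] = 1 − 6×20 / (5×24) = 1 − 120/120 ≈ 0.000

0.000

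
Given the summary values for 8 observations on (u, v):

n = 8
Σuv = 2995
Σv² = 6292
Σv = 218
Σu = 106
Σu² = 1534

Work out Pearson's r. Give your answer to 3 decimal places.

0.499

r = (nΣuv − ΣuΣv) / √[(nΣu² − (Σu)²)(nΣv² − (Σv)²)]
Numerator: 8×2995 − 106×218 = 852
Denominator: √[(12272 − 11236)(50336 − 47524)] = √[1036 × 2812] = 1706.8193
r = 852 / 1706.8193 ≈ 0.499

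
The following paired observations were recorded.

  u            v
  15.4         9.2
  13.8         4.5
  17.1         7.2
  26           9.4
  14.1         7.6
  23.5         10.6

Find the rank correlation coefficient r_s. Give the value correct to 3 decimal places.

Rank u: 3, 1, 4, 6, 2, 5
Rank v: 4, 1, 2, 5, 3, 6
d = rank(u) − rank(v): -1, 0, 2, 1, -1, -1; Σd² = 8
ρ = 1 − 6Σd² / [n(n²−1)] = 1 − 6×8 / (6×35) = 1 − 48/210 ≈ 0.771

0.771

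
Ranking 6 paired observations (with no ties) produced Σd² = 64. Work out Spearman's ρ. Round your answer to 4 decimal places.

-0.8286

ρ = 1 − 6Σd² / [n(n²−1)] = 1 − 6×64 / (6×35)
  = 1 − 384/210 = 1 − 1.82857 ≈ -0.8286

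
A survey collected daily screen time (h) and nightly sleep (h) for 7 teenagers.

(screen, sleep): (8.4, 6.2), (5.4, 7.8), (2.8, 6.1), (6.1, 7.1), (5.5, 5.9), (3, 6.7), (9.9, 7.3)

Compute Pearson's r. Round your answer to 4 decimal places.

0.2604

n = 7, Σx = 41.1, Σy = 47.1, Σx² = 282.03, Σy² = 319.89, Σxy = 279.41
nΣxy − ΣxΣy = 1955.87 − 1935.81 = 20.06
nΣx² − (Σx)² = 1974.21 − 1689.21 = 285; nΣy² − (Σy)² = 2239.23 − 2218.41 = 20.82
r = 20.06 / √(285 × 20.82) = 20.06 / 77.0305 ≈ 0.2604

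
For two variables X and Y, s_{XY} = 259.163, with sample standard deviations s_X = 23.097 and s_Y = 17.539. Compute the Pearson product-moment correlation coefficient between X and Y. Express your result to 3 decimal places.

0.640

r = Cov(X,Y) / (s_X · s_Y) = 259.163 / (23.097 × 17.539)
  = 259.163 / 405.0983 ≈ 0.640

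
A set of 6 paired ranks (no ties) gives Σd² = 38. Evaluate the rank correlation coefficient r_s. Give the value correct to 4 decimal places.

-0.0857

ρ = 1 − 6Σd² / [n(n²−1)] = 1 − 6×38 / (6×35)
  = 1 − 228/210 = 1 − 1.08571 ≈ -0.0857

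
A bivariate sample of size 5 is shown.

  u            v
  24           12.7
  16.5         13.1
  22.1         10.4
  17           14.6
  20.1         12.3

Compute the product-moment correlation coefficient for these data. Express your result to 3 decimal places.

-0.613

n = 5, Σu = 99.7, Σv = 63.1, Σu² = 2029.67, Σv² = 805.51, Σuv = 1246.22
nΣuv − ΣuΣv = 6231.1 − 6291.07 = -59.97
nΣu² − (Σu)² = 10148.35 − 9940.09 = 208.26; nΣv² − (Σv)² = 4027.55 − 3981.61 = 45.94
r = -59.97 / √(208.26 × 45.94) = -59.97 / 97.8134 ≈ -0.613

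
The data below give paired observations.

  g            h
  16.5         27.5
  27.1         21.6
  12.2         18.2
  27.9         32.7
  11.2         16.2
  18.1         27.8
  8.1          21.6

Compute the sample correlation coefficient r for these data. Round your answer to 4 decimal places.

n = 7, Σg = 121.1, Σh = 165.6, Σg² = 2452.57, Σh² = 4125.18, Σgh = 3033.06
nΣgh − ΣgΣh = 21231.42 − 20054.16 = 1177.26
nΣg² − (Σg)² = 17167.99 − 14665.21 = 2502.78; nΣh² − (Σh)² = 28876.26 − 27423.36 = 1452.9
r = 1177.26 / √(2502.78 × 1452.9) = 1177.26 / 1906.9056 ≈ 0.6174

0.6174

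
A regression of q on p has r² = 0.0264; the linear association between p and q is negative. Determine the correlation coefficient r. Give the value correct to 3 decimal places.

|r| = √0.0264 = 0.162
The association is negative, so r = −0.162.

-0.162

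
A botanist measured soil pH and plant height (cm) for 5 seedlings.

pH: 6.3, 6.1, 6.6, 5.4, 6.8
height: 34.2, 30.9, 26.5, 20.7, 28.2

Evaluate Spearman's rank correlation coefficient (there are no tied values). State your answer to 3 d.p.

Rank pH: 3, 2, 4, 1, 5
Rank height: 5, 4, 2, 1, 3
d = rank(pH) − rank(height): -2, -2, 2, 0, 2; Σd² = 16
ρ = 1 − 6Σd² / [n(n²−1)] = 1 − 6×16 / (5×24) = 1 − 96/120 ≈ 0.200

0.200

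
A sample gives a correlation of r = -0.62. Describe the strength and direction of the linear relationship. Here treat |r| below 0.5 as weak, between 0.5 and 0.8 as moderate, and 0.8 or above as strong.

r = -0.62 < 0 so the relationship is negative.
|r| = 0.62, which falls in the moderate range.

moderate negative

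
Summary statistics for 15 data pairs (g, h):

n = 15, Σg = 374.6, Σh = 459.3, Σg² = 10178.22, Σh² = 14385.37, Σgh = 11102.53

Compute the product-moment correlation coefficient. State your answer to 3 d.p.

r = (nΣgh − ΣgΣh) / √[(nΣg² − (Σg)²)(nΣh² − (Σh)²)]
Numerator: 15×11102.53 − 374.6×459.3 = -5515.83
Denominator: √[(152673.3 − 140325.16)(215780.55 − 210956.49)] = √[12348.14 × 4824.06] = 7718.0417
r = -5515.83 / 7718.0417 ≈ -0.715

-0.715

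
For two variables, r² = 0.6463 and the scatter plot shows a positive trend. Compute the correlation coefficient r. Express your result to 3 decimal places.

0.804

|r| = √0.6463 = 0.804
The association is positive, so r = 0.804.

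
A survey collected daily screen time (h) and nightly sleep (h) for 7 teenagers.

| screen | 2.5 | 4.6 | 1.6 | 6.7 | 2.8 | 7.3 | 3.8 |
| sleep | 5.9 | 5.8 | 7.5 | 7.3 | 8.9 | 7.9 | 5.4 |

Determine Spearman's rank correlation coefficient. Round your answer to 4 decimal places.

Rank screen: 2, 5, 1, 6, 3, 7, 4
Rank sleep: 3, 2, 5, 4, 7, 6, 1
d = rank(screen) − rank(sleep): -1, 3, -4, 2, -4, 1, 3; Σd² = 56
ρ = 1 − 6Σd² / [n(n²−1)] = 1 − 6×56 / (7×48) = 1 − 336/336 ≈ 0.0000

0.0000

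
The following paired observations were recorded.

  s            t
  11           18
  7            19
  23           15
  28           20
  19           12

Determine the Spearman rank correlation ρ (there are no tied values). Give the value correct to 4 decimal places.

Rank s: 2, 1, 4, 5, 3
Rank t: 3, 4, 2, 5, 1
d = rank(s) − rank(t): -1, -3, 2, 0, 2; Σd² = 18
ρ = 1 − 6Σd² / [n(n²−1)] = 1 − 6×18 / (5×24) = 1 − 108/120 ≈ 0.1000

0.1000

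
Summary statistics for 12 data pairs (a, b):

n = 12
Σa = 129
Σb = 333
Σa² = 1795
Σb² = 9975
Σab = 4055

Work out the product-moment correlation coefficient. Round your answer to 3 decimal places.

0.868

r = (nΣab − ΣaΣb) / √[(nΣa² − (Σa)²)(nΣb² − (Σb)²)]
Numerator: 12×4055 − 129×333 = 5703
Denominator: √[(21540 − 16641)(119700 − 110889)] = √[4899 × 8811] = 6570.0144
r = 5703 / 6570.0144 ≈ 0.868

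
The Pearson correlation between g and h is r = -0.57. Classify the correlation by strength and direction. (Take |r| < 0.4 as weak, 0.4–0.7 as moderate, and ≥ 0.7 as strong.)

moderate negative

r = -0.57 < 0 so the relationship is negative.
|r| = 0.57, which falls in the moderate range.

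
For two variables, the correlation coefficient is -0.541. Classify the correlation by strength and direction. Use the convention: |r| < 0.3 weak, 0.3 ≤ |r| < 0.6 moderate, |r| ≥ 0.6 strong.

r = -0.541 < 0 so the relationship is negative.
|r| = 0.541, which falls in the moderate range.

moderate negative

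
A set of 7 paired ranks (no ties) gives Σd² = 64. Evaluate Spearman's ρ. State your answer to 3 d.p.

-0.143

ρ = 1 − 6Σd² / [n(n²−1)] = 1 − 6×64 / (7×48)
  = 1 − 384/336 = 1 − 1.1429 ≈ -0.143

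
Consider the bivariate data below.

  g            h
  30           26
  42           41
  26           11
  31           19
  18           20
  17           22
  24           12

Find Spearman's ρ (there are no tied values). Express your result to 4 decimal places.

Rank g: 5, 7, 4, 6, 2, 1, 3
Rank h: 6, 7, 1, 3, 4, 5, 2
d = rank(g) − rank(h): -1, 0, 3, 3, -2, -4, 1; Σd² = 40
ρ = 1 − 6Σd² / [n(n²−1)] = 1 − 6×40 / (7×48) = 1 − 240/336 ≈ 0.2857

0.2857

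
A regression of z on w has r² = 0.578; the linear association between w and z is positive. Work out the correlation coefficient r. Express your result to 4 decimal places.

|r| = √0.578 = 0.7603
The association is positive, so r = 0.7603.

0.7603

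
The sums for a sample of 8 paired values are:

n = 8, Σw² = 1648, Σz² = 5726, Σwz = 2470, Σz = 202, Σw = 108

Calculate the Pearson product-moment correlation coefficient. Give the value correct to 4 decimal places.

-0.7455

r = (nΣwz − ΣwΣz) / √[(nΣw² − (Σw)²)(nΣz² − (Σz)²)]
Numerator: 8×2470 − 108×202 = -2056
Denominator: √[(13184 − 11664)(45808 − 40804)] = √[1520 × 5004] = 2757.9123
r = -2056 / 2757.9123 ≈ -0.7455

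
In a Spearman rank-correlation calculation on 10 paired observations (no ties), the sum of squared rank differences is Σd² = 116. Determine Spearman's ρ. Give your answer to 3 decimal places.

ρ = 1 − 6Σd² / [n(n²−1)] = 1 − 6×116 / (10×99)
  = 1 − 696/990 = 1 − 0.7030 ≈ 0.297

0.297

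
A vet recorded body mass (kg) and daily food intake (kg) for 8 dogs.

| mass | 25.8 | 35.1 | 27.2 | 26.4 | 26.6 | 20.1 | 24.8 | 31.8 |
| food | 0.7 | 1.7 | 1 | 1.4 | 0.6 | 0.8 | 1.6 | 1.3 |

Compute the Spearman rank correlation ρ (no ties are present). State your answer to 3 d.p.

0.310

Rank mass: 3, 8, 6, 4, 5, 1, 2, 7
Rank food: 2, 8, 4, 6, 1, 3, 7, 5
d = rank(mass) − rank(food): 1, 0, 2, -2, 4, -2, -5, 2; Σd² = 58
ρ = 1 − 6Σd² / [n(n²−1)] = 1 − 6×58 / (8×63) = 1 − 348/504 ≈ 0.310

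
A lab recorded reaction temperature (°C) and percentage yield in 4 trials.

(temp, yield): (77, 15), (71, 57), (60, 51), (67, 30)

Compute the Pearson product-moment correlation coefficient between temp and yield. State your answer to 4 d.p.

n = 4, Σx = 275, Σy = 153, Σx² = 19059, Σy² = 6975, Σxy = 10272
nΣxy − ΣxΣy = 41088 − 42075 = -987
nΣx² − (Σx)² = 76236 − 75625 = 611; nΣy² − (Σy)² = 27900 − 23409 = 4491
r = -987 / √(611 × 4491) = -987 / 1656.5026 ≈ -0.5958

-0.5958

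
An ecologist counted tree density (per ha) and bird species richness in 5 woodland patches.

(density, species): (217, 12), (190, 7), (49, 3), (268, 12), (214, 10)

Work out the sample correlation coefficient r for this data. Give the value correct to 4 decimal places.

0.9344

n = 5, Σx = 938, Σy = 44, Σx² = 203210, Σy² = 446, Σxy = 9437
nΣxy − ΣxΣy = 47185 − 41272 = 5913
nΣx² − (Σx)² = 1016050 − 879844 = 136206; nΣy² − (Σy)² = 2230 − 1936 = 294
r = 5913 / √(136206 × 294) = 5913 / 6328.0774 ≈ 0.9344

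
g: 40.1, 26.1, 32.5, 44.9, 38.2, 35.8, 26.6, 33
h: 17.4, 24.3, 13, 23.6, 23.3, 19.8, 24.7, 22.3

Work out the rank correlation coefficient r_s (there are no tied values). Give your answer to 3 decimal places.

Rank g: 7, 1, 3, 8, 6, 5, 2, 4
Rank h: 2, 7, 1, 6, 5, 3, 8, 4
d = rank(g) − rank(h): 5, -6, 2, 2, 1, 2, -6, 0; Σd² = 110
ρ = 1 − 6Σd² / [n(n²−1)] = 1 − 6×110 / (8×63) = 1 − 660/504 ≈ -0.310

-0.310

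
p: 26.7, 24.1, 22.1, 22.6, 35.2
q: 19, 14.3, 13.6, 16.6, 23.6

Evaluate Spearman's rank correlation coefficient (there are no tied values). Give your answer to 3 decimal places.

Rank p: 4, 3, 1, 2, 5
Rank q: 4, 2, 1, 3, 5
d = rank(p) − rank(q): 0, 1, 0, -1, 0; Σd² = 2
ρ = 1 − 6Σd² / [n(n²−1)] = 1 − 6×2 / (5×24) = 1 − 12/120 ≈ 0.900

0.900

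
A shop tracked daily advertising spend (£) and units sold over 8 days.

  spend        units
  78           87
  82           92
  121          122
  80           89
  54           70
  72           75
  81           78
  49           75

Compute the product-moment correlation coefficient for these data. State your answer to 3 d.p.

0.923

n = 8, Σx = 617, Σy = 688, Σx² = 50911, Σy² = 61072, Σxy = 55385
nΣxy − ΣxΣy = 443080 − 424496 = 18584
nΣx² − (Σx)² = 407288 − 380689 = 26599; nΣy² − (Σy)² = 488576 − 473344 = 15232
r = 18584 / √(26599 × 15232) = 18584 / 20128.4865 ≈ 0.923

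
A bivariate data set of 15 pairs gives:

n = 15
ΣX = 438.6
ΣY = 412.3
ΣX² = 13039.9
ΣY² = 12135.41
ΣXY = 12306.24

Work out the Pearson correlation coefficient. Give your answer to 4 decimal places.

0.6029

r = (nΣXY − ΣXΣY) / √[(nΣX² − (ΣX)²)(nΣY² − (ΣY)²)]
Numerator: 15×12306.24 − 438.6×412.3 = 3758.82
Denominator: √[(195598.5 − 192369.96)(182031.15 − 169991.29)] = √[3228.54 × 12039.86] = 6234.6748
r = 3758.82 / 6234.6748 ≈ 0.6029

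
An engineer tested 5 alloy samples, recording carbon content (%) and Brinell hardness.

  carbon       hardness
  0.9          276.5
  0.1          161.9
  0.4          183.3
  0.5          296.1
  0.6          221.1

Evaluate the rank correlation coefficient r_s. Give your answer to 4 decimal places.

Rank carbon: 5, 1, 2, 3, 4
Rank hardness: 4, 1, 2, 5, 3
d = rank(carbon) − rank(hardness): 1, 0, 0, -2, 1; Σd² = 6
ρ = 1 − 6Σd² / [n(n²−1)] = 1 − 6×6 / (5×24) = 1 − 36/120 ≈ 0.7000

0.7000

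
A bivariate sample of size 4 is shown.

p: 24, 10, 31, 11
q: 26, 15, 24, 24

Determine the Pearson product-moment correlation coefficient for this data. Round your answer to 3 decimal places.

n = 4, Σp = 76, Σq = 89, Σp² = 1758, Σq² = 2053, Σpq = 1782
nΣpq − ΣpΣq = 7128 − 6764 = 364
nΣp² − (Σp)² = 7032 − 5776 = 1256; nΣq² − (Σq)² = 8212 − 7921 = 291
r = 364 / √(1256 × 291) = 364 / 604.5627 ≈ 0.602

0.602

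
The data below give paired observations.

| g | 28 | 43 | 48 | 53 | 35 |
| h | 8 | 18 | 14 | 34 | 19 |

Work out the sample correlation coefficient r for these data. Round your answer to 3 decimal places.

0.743

n = 5, Σg = 207, Σh = 93, Σg² = 8971, Σh² = 2101, Σgh = 4137
nΣgh − ΣgΣh = 20685 − 19251 = 1434
nΣg² − (Σg)² = 44855 − 42849 = 2006; nΣh² − (Σh)² = 10505 − 8649 = 1856
r = 1434 / √(2006 × 1856) = 1434 / 1929.5430 ≈ 0.743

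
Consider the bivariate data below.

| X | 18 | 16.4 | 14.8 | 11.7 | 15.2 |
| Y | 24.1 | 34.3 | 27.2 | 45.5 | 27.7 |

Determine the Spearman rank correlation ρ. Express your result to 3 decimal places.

-0.600

Rank X: 5, 4, 2, 1, 3
Rank Y: 1, 4, 2, 5, 3
d = rank(X) − rank(Y): 4, 0, 0, -4, 0; Σd² = 32
ρ = 1 − 6Σd² / [n(n²−1)] = 1 − 6×32 / (5×24) = 1 − 192/120 ≈ -0.600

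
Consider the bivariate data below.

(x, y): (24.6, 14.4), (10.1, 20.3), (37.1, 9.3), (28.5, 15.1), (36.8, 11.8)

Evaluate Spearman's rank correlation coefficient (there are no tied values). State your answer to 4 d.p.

Rank x: 2, 1, 5, 3, 4
Rank y: 3, 5, 1, 4, 2
d = rank(x) − rank(y): -1, -4, 4, -1, 2; Σd² = 38
ρ = 1 − 6Σd² / [n(n²−1)] = 1 − 6×38 / (5×24) = 1 − 228/120 ≈ -0.9000

-0.9000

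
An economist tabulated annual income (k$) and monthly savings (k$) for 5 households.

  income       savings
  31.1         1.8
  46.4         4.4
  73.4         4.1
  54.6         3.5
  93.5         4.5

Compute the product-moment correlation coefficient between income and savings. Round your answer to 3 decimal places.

0.730

n = 5, Σx = 299, Σy = 18.3, Σx² = 20231.14, Σy² = 71.91, Σxy = 1172.93
nΣxy − ΣxΣy = 5864.65 − 5471.7 = 392.95
nΣx² − (Σx)² = 101155.7 − 89401 = 11754.7; nΣy² − (Σy)² = 359.55 − 334.89 = 24.66
r = 392.95 / √(11754.7 × 24.66) = 392.95 / 538.3966 ≈ 0.730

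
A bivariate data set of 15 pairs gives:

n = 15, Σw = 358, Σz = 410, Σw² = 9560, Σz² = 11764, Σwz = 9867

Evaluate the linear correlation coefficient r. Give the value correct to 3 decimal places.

0.109

r = (nΣwz − ΣwΣz) / √[(nΣw² − (Σw)²)(nΣz² − (Σz)²)]
Numerator: 15×9867 − 358×410 = 1225
Denominator: √[(143400 − 128164)(176460 − 168100)] = √[15236 × 8360] = 11285.9630
r = 1225 / 11285.9630 ≈ 0.109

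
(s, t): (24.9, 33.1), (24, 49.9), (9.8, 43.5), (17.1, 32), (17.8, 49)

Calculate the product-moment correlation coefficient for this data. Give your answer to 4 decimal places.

-0.0811

n = 5, Σs = 93.6, Σt = 207.5, Σs² = 1901.3, Σt² = 8902.87, Σst = 3867.49
nΣst − ΣsΣt = 19337.45 − 19422 = -84.55
nΣs² − (Σs)² = 9506.5 − 8760.96 = 745.54; nΣt² − (Σt)² = 44514.35 − 43056.25 = 1458.1
r = -84.55 / √(745.54 × 1458.1) = -84.55 / 1042.6274 ≈ -0.0811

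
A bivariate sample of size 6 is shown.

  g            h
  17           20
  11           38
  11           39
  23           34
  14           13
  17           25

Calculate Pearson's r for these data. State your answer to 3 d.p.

n = 6, Σg = 93, Σh = 169, Σg² = 1545, Σh² = 5315, Σgh = 2576
nΣgh − ΣgΣh = 15456 − 15717 = -261
nΣg² − (Σg)² = 9270 − 8649 = 621; nΣh² − (Σh)² = 31890 − 28561 = 3329
r = -261 / √(621 × 3329) = -261 / 1437.8140 ≈ -0.182

-0.182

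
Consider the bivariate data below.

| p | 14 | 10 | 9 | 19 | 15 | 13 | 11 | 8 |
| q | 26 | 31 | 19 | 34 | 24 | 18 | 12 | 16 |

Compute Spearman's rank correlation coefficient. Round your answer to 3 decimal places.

0.548

Rank p: 6, 3, 2, 8, 7, 5, 4, 1
Rank q: 6, 7, 4, 8, 5, 3, 1, 2
d = rank(p) − rank(q): 0, -4, -2, 0, 2, 2, 3, -1; Σd² = 38
ρ = 1 − 6Σd² / [n(n²−1)] = 1 − 6×38 / (8×63) = 1 − 228/504 ≈ 0.548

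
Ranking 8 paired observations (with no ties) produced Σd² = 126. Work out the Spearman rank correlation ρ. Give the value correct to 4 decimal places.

ρ = 1 − 6Σd² / [n(n²−1)] = 1 − 6×126 / (8×63)
  = 1 − 756/504 = 1 − 1.50000 ≈ -0.5000

-0.5000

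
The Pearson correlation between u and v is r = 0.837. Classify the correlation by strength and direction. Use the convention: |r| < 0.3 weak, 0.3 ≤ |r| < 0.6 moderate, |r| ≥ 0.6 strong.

strong positive

r = 0.837 > 0 so the relationship is positive.
|r| = 0.837, which falls in the strong range.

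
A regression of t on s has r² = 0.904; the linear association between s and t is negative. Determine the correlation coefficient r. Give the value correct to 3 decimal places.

-0.951

|r| = √0.904 = 0.951
The association is negative, so r = −0.951.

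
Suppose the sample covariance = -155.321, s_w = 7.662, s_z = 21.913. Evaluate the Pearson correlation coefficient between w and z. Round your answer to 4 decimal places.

-0.9251

r = Cov(w,z) / (s_w · s_z) = -155.321 / (7.662 × 21.913)
  = -155.321 / 167.8974 ≈ -0.9251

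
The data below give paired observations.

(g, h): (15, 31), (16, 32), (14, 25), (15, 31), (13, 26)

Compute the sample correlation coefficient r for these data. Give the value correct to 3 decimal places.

n = 5, Σg = 73, Σh = 145, Σg² = 1071, Σh² = 4247, Σgh = 2130
nΣgh − ΣgΣh = 10650 − 10585 = 65
nΣg² − (Σg)² = 5355 − 5329 = 26; nΣh² − (Σh)² = 21235 − 21025 = 210
r = 65 / √(26 × 210) = 65 / 73.8918 ≈ 0.880

0.880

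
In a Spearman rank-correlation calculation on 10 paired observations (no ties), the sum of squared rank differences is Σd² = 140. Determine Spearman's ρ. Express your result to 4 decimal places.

0.1515

ρ = 1 − 6Σd² / [n(n²−1)] = 1 − 6×140 / (10×99)
  = 1 − 840/990 = 1 − 0.84848 ≈ 0.1515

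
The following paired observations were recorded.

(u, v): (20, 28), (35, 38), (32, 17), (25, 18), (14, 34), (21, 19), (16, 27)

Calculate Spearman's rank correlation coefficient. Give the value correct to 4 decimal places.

-0.2143

Rank u: 3, 7, 6, 5, 1, 4, 2
Rank v: 5, 7, 1, 2, 6, 3, 4
d = rank(u) − rank(v): -2, 0, 5, 3, -5, 1, -2; Σd² = 68
ρ = 1 − 6Σd² / [n(n²−1)] = 1 − 6×68 / (7×48) = 1 − 408/336 ≈ -0.2143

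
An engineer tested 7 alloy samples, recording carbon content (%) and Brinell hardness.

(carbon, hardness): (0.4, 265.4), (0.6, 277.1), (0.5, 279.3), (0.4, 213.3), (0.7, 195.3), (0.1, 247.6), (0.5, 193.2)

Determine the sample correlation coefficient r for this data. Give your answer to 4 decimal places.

n = 7, Σx = 3.2, Σy = 1671.2, Σx² = 1.68, Σy² = 407501.04, Σxy = 755.46
nΣxy − ΣxΣy = 5288.22 − 5347.84 = -59.62
nΣx² − (Σx)² = 11.76 − 10.24 = 1.52; nΣy² − (Σy)² = 2852507.28 − 2792909.44 = 59597.84
r = -59.62 / √(1.52 × 59597.84) = -59.62 / 300.9796 ≈ -0.1981

-0.1981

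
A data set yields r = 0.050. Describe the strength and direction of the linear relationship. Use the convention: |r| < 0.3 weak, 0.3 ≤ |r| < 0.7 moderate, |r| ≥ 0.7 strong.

weak positive

r = 0.050 > 0 so the relationship is positive.
|r| = 0.050, which falls in the weak range.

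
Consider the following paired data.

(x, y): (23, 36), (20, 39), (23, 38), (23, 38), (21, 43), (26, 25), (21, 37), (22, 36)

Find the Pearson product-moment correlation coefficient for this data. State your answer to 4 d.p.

n = 8, Σx = 179, Σy = 292, Σx² = 4029, Σy² = 10844, Σxy = 6478
nΣxy − ΣxΣy = 51824 − 52268 = -444
nΣx² − (Σx)² = 32232 − 32041 = 191; nΣy² − (Σy)² = 86752 − 85264 = 1488
r = -444 / √(191 × 1488) = -444 / 533.1116 ≈ -0.8328

-0.8328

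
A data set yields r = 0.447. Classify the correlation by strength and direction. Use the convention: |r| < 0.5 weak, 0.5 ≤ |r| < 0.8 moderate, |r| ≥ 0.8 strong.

weak positive

r = 0.447 > 0 so the relationship is positive.
|r| = 0.447, which falls in the weak range.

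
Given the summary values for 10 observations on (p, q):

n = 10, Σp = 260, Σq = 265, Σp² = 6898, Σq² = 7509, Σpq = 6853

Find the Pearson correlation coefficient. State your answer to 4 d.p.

r = (nΣpq − ΣpΣq) / √[(nΣp² − (Σp)²)(nΣq² − (Σq)²)]
Numerator: 10×6853 − 260×265 = -370
Denominator: √[(68980 − 67600)(75090 − 70225)] = √[1380 × 4865] = 2591.0809
r = -370 / 2591.0809 ≈ -0.1428

-0.1428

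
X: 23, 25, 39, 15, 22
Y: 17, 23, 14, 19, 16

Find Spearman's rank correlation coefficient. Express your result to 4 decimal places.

-0.3000

Rank X: 3, 4, 5, 1, 2
Rank Y: 3, 5, 1, 4, 2
d = rank(X) − rank(Y): 0, -1, 4, -3, 0; Σd² = 26
ρ = 1 − 6Σd² / [n(n²−1)] = 1 − 6×26 / (5×24) = 1 − 156/120 ≈ -0.3000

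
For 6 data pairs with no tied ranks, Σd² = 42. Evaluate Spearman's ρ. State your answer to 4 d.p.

-0.2000

ρ = 1 − 6Σd² / [n(n²−1)] = 1 − 6×42 / (6×35)
  = 1 − 252/210 = 1 − 1.20000 ≈ -0.2000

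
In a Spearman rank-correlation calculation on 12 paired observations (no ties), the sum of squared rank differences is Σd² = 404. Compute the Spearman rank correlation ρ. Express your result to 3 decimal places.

-0.413

ρ = 1 − 6Σd² / [n(n²−1)] = 1 − 6×404 / (12×143)
  = 1 − 2424/1716 = 1 − 1.4126 ≈ -0.413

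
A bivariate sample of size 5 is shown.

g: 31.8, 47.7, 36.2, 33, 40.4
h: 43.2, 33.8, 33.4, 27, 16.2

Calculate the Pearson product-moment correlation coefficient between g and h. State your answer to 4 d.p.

n = 5, Σg = 189.1, Σh = 153.6, Σg² = 7318.13, Σh² = 5115.68, Σgh = 5740.58
nΣgh − ΣgΣh = 28702.9 − 29045.76 = -342.86
nΣg² − (Σg)² = 36590.65 − 35758.81 = 831.84; nΣh² − (Σh)² = 25578.4 − 23592.96 = 1985.44
r = -342.86 / √(831.84 × 1985.44) = -342.86 / 1285.1336 ≈ -0.2668

-0.2668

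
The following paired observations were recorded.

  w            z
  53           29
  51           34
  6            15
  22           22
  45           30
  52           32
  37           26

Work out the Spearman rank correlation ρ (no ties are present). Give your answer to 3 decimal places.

0.750

Rank w: 7, 5, 1, 2, 4, 6, 3
Rank z: 4, 7, 1, 2, 5, 6, 3
d = rank(w) − rank(z): 3, -2, 0, 0, -1, 0, 0; Σd² = 14
ρ = 1 − 6Σd² / [n(n²−1)] = 1 − 6×14 / (7×48) = 1 − 84/336 ≈ 0.750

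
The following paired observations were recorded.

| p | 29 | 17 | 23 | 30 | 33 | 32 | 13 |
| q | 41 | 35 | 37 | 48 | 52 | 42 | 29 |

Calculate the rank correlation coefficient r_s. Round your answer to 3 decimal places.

0.964

Rank p: 4, 2, 3, 5, 7, 6, 1
Rank q: 4, 2, 3, 6, 7, 5, 1
d = rank(p) − rank(q): 0, 0, 0, -1, 0, 1, 0; Σd² = 2
ρ = 1 − 6Σd² / [n(n²−1)] = 1 − 6×2 / (7×48) = 1 − 12/336 ≈ 0.964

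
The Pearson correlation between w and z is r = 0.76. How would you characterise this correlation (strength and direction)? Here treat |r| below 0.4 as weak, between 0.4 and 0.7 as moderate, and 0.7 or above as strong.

strong positive

r = 0.76 > 0 so the relationship is positive.
|r| = 0.76, which falls in the strong range.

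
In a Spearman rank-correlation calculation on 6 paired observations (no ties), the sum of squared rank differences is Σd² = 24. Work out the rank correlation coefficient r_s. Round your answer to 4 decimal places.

ρ = 1 − 6Σd² / [n(n²−1)] = 1 − 6×24 / (6×35)
  = 1 − 144/210 = 1 − 0.68571 ≈ 0.3143

0.3143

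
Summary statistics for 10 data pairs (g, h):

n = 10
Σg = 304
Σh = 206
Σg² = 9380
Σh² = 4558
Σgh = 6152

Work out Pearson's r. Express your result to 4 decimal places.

r = (nΣgh − ΣgΣh) / √[(nΣg² − (Σg)²)(nΣh² − (Σh)²)]
Numerator: 10×6152 − 304×206 = -1104
Denominator: √[(93800 − 92416)(45580 − 42436)] = √[1384 × 3144] = 2085.9760
r = -1104 / 2085.9760 ≈ -0.5292

-0.5292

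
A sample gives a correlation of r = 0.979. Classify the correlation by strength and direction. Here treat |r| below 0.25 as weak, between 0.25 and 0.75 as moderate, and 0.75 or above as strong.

r = 0.979 > 0 so the relationship is positive.
|r| = 0.979, which falls in the strong range.

strong positive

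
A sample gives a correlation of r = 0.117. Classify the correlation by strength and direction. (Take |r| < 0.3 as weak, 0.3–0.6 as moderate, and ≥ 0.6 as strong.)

weak positive

r = 0.117 > 0 so the relationship is positive.
|r| = 0.117, which falls in the weak range.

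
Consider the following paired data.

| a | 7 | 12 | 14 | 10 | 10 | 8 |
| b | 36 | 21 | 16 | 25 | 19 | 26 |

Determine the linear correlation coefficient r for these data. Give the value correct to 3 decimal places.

-0.865

n = 6, Σa = 61, Σb = 143, Σa² = 653, Σb² = 3655, Σab = 1376
nΣab − ΣaΣb = 8256 − 8723 = -467
nΣa² − (Σa)² = 3918 − 3721 = 197; nΣb² − (Σb)² = 21930 − 20449 = 1481
r = -467 / √(197 × 1481) = -467 / 540.1454 ≈ -0.865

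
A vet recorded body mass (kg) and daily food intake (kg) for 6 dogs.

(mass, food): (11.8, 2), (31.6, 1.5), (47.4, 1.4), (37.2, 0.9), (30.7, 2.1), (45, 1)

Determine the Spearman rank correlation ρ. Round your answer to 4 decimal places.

Rank mass: 1, 3, 6, 4, 2, 5
Rank food: 5, 4, 3, 1, 6, 2
d = rank(mass) − rank(food): -4, -1, 3, 3, -4, 3; Σd² = 60
ρ = 1 − 6Σd² / [n(n²−1)] = 1 − 6×60 / (6×35) = 1 − 360/210 ≈ -0.7143

-0.7143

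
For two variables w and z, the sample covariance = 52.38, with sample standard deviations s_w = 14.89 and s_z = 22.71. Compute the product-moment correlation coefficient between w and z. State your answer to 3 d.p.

r = Cov(w,z) / (s_w · s_z) = 52.38 / (14.89 × 22.71)
  = 52.38 / 338.1519 ≈ 0.155

0.155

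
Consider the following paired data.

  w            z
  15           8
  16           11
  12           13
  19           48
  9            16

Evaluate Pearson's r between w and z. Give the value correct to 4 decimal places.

0.5771

n = 5, Σw = 71, Σz = 96, Σw² = 1067, Σz² = 2914, Σwz = 1508
nΣwz − ΣwΣz = 7540 − 6816 = 724
nΣw² − (Σw)² = 5335 − 5041 = 294; nΣz² − (Σz)² = 14570 − 9216 = 5354
r = 724 / √(294 × 5354) = 724 / 1254.6219 ≈ 0.5771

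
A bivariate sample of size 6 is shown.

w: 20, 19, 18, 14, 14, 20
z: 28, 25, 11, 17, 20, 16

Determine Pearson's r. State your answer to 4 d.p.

n = 6, Σw = 105, Σz = 117, Σw² = 1877, Σz² = 2475, Σwz = 2071
nΣwz − ΣwΣz = 12426 − 12285 = 141
nΣw² − (Σw)² = 11262 − 11025 = 237; nΣz² − (Σz)² = 14850 − 13689 = 1161
r = 141 / √(237 × 1161) = 141 / 524.5541 ≈ 0.2688

0.2688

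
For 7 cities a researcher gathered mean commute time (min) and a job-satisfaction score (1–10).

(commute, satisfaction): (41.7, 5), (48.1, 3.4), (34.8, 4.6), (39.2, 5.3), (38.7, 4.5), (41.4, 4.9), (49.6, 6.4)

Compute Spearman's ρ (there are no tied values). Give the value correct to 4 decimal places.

Rank commute: 5, 6, 1, 3, 2, 4, 7
Rank satisfaction: 5, 1, 3, 6, 2, 4, 7
d = rank(commute) − rank(satisfaction): 0, 5, -2, -3, 0, 0, 0; Σd² = 38
ρ = 1 − 6Σd² / [n(n²−1)] = 1 − 6×38 / (7×48) = 1 − 228/336 ≈ 0.3214

0.3214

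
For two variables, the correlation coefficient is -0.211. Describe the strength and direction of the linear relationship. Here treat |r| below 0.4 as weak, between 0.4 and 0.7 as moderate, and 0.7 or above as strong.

r = -0.211 < 0 so the relationship is negative.
|r| = 0.211, which falls in the weak range.

weak negative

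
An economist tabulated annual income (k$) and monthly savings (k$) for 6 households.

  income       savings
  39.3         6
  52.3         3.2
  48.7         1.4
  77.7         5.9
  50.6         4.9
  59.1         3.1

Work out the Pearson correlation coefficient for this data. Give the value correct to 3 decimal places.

n = 6, Σx = 327.7, Σy = 24.5, Σx² = 18741.93, Σy² = 116.63, Σxy = 1360.92
nΣxy − ΣxΣy = 8165.52 − 8028.65 = 136.87
nΣx² − (Σx)² = 112451.58 − 107387.29 = 5064.29; nΣy² − (Σy)² = 699.78 − 600.25 = 99.53
r = 136.87 / √(5064.29 × 99.53) = 136.87 / 709.9639 ≈ 0.193

0.193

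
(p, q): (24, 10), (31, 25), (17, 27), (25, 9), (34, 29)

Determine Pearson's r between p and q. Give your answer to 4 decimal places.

n = 5, Σp = 131, Σq = 100, Σp² = 3607, Σq² = 2376, Σpq = 2685
nΣpq − ΣpΣq = 13425 − 13100 = 325
nΣp² − (Σp)² = 18035 − 17161 = 874; nΣq² − (Σq)² = 11880 − 10000 = 1880
r = 325 / √(874 × 1880) = 325 / 1281.8424 ≈ 0.2535

0.2535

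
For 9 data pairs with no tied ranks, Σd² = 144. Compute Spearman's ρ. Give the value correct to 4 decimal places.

ρ = 1 − 6Σd² / [n(n²−1)] = 1 − 6×144 / (9×80)
  = 1 − 864/720 = 1 − 1.20000 ≈ -0.2000

-0.2000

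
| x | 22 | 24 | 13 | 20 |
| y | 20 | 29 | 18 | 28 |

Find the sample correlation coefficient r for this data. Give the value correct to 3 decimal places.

n = 4, Σx = 79, Σy = 95, Σx² = 1629, Σy² = 2349, Σxy = 1930
nΣxy − ΣxΣy = 7720 − 7505 = 215
nΣx² − (Σx)² = 6516 − 6241 = 275; nΣy² − (Σy)² = 9396 − 9025 = 371
r = 215 / √(275 × 371) = 215 / 319.4135 ≈ 0.673

0.673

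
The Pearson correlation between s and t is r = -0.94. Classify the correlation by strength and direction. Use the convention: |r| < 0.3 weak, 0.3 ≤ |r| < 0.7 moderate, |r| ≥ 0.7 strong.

r = -0.94 < 0 so the relationship is negative.
|r| = 0.94, which falls in the strong range.

strong negative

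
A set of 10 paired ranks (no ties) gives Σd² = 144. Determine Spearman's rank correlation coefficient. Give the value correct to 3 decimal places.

0.127

ρ = 1 − 6Σd² / [n(n²−1)] = 1 − 6×144 / (10×99)
  = 1 − 864/990 = 1 − 0.8727 ≈ 0.127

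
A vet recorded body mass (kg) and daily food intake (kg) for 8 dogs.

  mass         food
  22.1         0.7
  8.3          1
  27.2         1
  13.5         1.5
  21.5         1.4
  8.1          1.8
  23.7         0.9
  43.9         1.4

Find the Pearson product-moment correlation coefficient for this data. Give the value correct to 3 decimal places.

n = 8, Σx = 168.3, Σy = 9.7, Σx² = 4496.15, Σy² = 12.71, Σxy = 198.69
nΣxy − ΣxΣy = 1589.52 − 1632.51 = -42.99
nΣx² − (Σx)² = 35969.2 − 28324.89 = 7644.31; nΣy² − (Σy)² = 101.68 − 94.09 = 7.59
r = -42.99 / √(7644.31 × 7.59) = -42.99 / 240.8741 ≈ -0.178

-0.178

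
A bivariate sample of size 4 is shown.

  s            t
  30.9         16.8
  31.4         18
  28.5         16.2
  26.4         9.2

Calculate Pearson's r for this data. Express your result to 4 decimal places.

0.9096

n = 4, Σs = 117.2, Σt = 60.2, Σs² = 3449.98, Σt² = 953.32, Σst = 1788.9
nΣst − ΣsΣt = 7155.6 − 7055.44 = 100.16
nΣs² − (Σs)² = 13799.92 − 13735.84 = 64.08; nΣt² − (Σt)² = 3813.28 − 3624.04 = 189.24
r = 100.16 / √(64.08 × 189.24) = 100.16 / 110.1204 ≈ 0.9096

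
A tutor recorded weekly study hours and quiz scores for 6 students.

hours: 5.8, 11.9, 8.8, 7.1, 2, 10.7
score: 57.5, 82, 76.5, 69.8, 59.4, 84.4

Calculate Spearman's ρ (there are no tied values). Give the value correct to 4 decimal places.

Rank hours: 2, 6, 4, 3, 1, 5
Rank score: 1, 5, 4, 3, 2, 6
d = rank(hours) − rank(score): 1, 1, 0, 0, -1, -1; Σd² = 4
ρ = 1 − 6Σd² / [n(n²−1)] = 1 − 6×4 / (6×35) = 1 − 24/210 ≈ 0.8857

0.8857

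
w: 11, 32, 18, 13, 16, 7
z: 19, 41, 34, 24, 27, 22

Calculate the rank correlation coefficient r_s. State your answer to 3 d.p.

Rank w: 2, 6, 5, 3, 4, 1
Rank z: 1, 6, 5, 3, 4, 2
d = rank(w) − rank(z): 1, 0, 0, 0, 0, -1; Σd² = 2
ρ = 1 − 6Σd² / [n(n²−1)] = 1 − 6×2 / (6×35) = 1 − 12/210 ≈ 0.943

0.943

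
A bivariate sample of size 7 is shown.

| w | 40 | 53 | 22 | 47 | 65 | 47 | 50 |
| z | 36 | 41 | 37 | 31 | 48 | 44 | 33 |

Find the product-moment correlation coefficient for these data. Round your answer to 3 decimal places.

0.468

n = 7, Σw = 324, Σz = 270, Σw² = 16036, Σz² = 10636, Σwz = 12722
nΣwz − ΣwΣz = 89054 − 87480 = 1574
nΣw² − (Σw)² = 112252 − 104976 = 7276; nΣz² − (Σz)² = 74452 − 72900 = 1552
r = 1574 / √(7276 × 1552) = 1574 / 3360.4095 ≈ 0.468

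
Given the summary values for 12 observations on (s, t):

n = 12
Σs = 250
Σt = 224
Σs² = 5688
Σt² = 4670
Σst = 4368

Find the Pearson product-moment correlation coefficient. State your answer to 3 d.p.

r = (nΣst − ΣsΣt) / √[(nΣs² − (Σs)²)(nΣt² − (Σt)²)]
Numerator: 12×4368 − 250×224 = -3584
Denominator: √[(68256 − 62500)(56040 − 50176)] = √[5756 × 5864] = 5809.7490
r = -3584 / 5809.7490 ≈ -0.617

-0.617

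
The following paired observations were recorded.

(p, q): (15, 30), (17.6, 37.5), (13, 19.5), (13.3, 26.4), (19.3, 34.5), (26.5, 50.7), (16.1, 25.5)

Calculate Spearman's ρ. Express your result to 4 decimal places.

0.8571

Rank p: 3, 5, 1, 2, 6, 7, 4
Rank q: 4, 6, 1, 3, 5, 7, 2
d = rank(p) − rank(q): -1, -1, 0, -1, 1, 0, 2; Σd² = 8
ρ = 1 − 6Σd² / [n(n²−1)] = 1 − 6×8 / (7×48) = 1 − 48/336 ≈ 0.8571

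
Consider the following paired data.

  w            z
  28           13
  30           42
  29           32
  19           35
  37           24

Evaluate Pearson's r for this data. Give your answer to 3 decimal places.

-0.247

n = 5, Σw = 143, Σz = 146, Σw² = 4255, Σz² = 4758, Σwz = 4105
nΣwz − ΣwΣz = 20525 − 20878 = -353
nΣw² − (Σw)² = 21275 − 20449 = 826; nΣz² − (Σz)² = 23790 − 21316 = 2474
r = -353 / √(826 × 2474) = -353 / 1429.5188 ≈ -0.247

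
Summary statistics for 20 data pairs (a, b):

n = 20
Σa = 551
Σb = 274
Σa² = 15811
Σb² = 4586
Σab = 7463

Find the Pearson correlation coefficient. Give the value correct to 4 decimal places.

-0.1183

r = (nΣab − ΣaΣb) / √[(nΣa² − (Σa)²)(nΣb² − (Σb)²)]
Numerator: 20×7463 − 551×274 = -1714
Denominator: √[(316220 − 303601)(91720 − 75076)] = √[12619 × 16644] = 14492.4338
r = -1714 / 14492.4338 ≈ -0.1183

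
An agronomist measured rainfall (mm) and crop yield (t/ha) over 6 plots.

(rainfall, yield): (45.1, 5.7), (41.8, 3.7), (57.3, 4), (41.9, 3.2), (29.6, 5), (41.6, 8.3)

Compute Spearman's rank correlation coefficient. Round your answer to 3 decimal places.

-0.257

Rank rainfall: 5, 3, 6, 4, 1, 2
Rank yield: 5, 2, 3, 1, 4, 6
d = rank(rainfall) − rank(yield): 0, 1, 3, 3, -3, -4; Σd² = 44
ρ = 1 − 6Σd² / [n(n²−1)] = 1 − 6×44 / (6×35) = 1 − 264/210 ≈ -0.257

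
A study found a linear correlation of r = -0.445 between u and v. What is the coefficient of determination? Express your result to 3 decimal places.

r² = (-0.445)² = 0.198

0.198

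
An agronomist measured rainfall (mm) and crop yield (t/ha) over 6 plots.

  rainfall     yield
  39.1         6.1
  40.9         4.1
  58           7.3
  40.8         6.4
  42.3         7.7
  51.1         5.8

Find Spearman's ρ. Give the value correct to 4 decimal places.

0.2571

Rank rainfall: 1, 3, 6, 2, 4, 5
Rank yield: 3, 1, 5, 4, 6, 2
d = rank(rainfall) − rank(yield): -2, 2, 1, -2, -2, 3; Σd² = 26
ρ = 1 − 6Σd² / [n(n²−1)] = 1 − 6×26 / (6×35) = 1 − 156/210 ≈ 0.2571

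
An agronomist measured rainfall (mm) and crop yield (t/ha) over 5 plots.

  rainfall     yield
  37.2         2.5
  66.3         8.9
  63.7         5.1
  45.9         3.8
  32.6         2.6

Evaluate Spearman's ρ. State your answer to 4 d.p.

Rank rainfall: 2, 5, 4, 3, 1
Rank yield: 1, 5, 4, 3, 2
d = rank(rainfall) − rank(yield): 1, 0, 0, 0, -1; Σd² = 2
ρ = 1 − 6Σd² / [n(n²−1)] = 1 − 6×2 / (5×24) = 1 − 12/120 ≈ 0.9000

0.9000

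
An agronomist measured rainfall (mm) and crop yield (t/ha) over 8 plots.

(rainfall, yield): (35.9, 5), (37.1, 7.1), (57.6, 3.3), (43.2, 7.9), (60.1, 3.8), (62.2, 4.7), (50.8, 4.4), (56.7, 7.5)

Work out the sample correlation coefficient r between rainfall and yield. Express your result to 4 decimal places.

-0.4683

n = 8, Σx = 403.6, Σy = 43.7, Σx² = 21125.6, Σy² = 260.85, Σxy = 2143.76
nΣxy − ΣxΣy = 17150.08 − 17637.32 = -487.24
nΣx² − (Σx)² = 169004.8 − 162892.96 = 6111.84; nΣy² − (Σy)² = 2086.8 − 1909.69 = 177.11
r = -487.24 / √(6111.84 × 177.11) = -487.24 / 1040.4172 ≈ -0.4683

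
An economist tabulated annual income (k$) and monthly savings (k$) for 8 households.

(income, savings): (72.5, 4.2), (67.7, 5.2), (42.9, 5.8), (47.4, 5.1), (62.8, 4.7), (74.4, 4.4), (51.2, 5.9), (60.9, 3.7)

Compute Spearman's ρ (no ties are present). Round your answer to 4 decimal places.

-0.5476

Rank income: 7, 6, 1, 2, 5, 8, 3, 4
Rank savings: 2, 6, 7, 5, 4, 3, 8, 1
d = rank(income) − rank(savings): 5, 0, -6, -3, 1, 5, -5, 3; Σd² = 130
ρ = 1 − 6Σd² / [n(n²−1)] = 1 − 6×130 / (8×63) = 1 − 780/504 ≈ -0.5476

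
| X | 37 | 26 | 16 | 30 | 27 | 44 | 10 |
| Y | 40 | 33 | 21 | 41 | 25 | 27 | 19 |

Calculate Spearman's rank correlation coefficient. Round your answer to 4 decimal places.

Rank X: 6, 3, 2, 5, 4, 7, 1
Rank Y: 6, 5, 2, 7, 3, 4, 1
d = rank(X) − rank(Y): 0, -2, 0, -2, 1, 3, 0; Σd² = 18
ρ = 1 − 6Σd² / [n(n²−1)] = 1 − 6×18 / (7×48) = 1 − 108/336 ≈ 0.6786

0.6786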